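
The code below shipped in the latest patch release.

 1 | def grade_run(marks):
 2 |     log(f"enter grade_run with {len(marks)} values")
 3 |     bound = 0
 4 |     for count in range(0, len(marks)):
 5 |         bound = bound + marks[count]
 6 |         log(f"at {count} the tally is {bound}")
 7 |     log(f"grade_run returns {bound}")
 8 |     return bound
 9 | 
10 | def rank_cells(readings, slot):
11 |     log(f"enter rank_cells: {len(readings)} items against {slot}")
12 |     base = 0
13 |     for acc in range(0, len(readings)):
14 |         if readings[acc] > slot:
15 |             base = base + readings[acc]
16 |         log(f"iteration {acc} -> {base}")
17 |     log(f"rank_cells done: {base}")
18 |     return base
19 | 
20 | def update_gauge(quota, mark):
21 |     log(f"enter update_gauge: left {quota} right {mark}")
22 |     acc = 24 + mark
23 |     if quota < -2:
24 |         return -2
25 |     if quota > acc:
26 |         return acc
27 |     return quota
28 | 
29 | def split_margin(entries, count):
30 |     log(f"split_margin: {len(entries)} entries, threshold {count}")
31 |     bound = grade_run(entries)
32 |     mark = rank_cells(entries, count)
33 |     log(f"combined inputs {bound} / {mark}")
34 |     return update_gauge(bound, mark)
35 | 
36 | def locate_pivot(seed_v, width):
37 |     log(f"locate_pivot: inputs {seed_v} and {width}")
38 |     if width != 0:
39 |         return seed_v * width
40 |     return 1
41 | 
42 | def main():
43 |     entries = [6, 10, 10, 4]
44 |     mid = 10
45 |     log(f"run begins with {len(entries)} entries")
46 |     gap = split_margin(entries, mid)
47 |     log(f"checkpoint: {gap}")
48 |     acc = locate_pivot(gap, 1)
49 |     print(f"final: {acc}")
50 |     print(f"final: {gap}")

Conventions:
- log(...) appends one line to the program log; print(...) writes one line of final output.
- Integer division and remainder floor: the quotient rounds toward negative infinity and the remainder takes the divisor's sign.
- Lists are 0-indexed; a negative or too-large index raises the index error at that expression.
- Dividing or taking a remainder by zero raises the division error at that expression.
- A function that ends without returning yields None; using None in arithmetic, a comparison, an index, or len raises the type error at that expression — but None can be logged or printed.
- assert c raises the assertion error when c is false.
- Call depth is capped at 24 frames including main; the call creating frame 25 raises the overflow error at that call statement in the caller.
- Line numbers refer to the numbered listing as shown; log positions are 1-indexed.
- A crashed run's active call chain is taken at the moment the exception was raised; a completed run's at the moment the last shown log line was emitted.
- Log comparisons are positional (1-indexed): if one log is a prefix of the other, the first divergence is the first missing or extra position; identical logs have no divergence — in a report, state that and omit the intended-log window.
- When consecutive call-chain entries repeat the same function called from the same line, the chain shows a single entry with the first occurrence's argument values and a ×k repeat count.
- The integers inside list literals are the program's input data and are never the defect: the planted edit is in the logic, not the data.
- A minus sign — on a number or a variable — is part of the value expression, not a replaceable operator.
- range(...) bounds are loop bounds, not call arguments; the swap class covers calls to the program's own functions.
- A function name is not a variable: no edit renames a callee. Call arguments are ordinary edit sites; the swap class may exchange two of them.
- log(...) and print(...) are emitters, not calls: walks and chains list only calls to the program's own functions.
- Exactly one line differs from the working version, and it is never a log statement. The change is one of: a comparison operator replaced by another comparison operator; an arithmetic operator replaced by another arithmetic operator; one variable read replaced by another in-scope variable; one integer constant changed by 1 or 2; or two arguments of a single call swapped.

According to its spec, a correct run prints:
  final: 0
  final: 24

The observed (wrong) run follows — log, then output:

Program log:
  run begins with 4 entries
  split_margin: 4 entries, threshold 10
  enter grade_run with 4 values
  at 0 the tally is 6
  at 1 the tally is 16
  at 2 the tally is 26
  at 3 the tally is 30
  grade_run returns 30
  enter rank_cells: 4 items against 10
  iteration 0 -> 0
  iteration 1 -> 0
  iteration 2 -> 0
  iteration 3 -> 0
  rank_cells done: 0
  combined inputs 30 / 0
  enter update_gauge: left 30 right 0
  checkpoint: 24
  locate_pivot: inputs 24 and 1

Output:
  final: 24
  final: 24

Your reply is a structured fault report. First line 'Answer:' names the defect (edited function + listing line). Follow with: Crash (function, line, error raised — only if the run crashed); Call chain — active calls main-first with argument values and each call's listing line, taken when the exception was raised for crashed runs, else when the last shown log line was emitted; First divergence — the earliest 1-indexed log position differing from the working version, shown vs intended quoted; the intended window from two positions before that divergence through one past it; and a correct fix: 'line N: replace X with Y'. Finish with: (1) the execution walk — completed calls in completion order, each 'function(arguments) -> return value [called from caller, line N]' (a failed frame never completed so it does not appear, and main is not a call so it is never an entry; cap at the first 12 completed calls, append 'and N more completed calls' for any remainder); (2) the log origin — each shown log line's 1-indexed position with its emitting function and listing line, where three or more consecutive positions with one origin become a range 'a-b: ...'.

Answer: the defect is in locate_pivot at line 39.
Key fact: The two runs log identically and part ways only at the printed values.
Call chain: main -> locate_pivot(24, 1) (called at line 48).
First divergence: none — the logs agree in full.
Execution walk:
  grade_run([6, 10, 10, 4]) -> 30  [called from split_margin, line 31]
  rank_cells([6, 10, 10, 4], 10) -> 0  [called from split_margin, line 32]
  update_gauge(30, 0) -> 24  [called from split_margin, line 34]
  split_margin([6, 10, 10, 4], 10) -> 24  [called from main, line 46]
  locate_pivot(24, 1) -> 24  [called from main, line 48]
Log line origins:
  1: logged in main at line 45
  2: logged in split_margin at line 30
  3: logged in grade_run at line 2
  4-7: logged in grade_run at line 6
  8: logged in grade_run at line 7
  9: logged in rank_cells at line 11
  10-13: logged in rank_cells at line 16
  14: logged in rank_cells at line 17
  15: logged in split_margin at line 33
  16: logged in update_gauge at line 21
  17: logged in main at line 47
  18: logged in locate_pivot at line 37
A correct fix: line 39: replace `*` with `%`.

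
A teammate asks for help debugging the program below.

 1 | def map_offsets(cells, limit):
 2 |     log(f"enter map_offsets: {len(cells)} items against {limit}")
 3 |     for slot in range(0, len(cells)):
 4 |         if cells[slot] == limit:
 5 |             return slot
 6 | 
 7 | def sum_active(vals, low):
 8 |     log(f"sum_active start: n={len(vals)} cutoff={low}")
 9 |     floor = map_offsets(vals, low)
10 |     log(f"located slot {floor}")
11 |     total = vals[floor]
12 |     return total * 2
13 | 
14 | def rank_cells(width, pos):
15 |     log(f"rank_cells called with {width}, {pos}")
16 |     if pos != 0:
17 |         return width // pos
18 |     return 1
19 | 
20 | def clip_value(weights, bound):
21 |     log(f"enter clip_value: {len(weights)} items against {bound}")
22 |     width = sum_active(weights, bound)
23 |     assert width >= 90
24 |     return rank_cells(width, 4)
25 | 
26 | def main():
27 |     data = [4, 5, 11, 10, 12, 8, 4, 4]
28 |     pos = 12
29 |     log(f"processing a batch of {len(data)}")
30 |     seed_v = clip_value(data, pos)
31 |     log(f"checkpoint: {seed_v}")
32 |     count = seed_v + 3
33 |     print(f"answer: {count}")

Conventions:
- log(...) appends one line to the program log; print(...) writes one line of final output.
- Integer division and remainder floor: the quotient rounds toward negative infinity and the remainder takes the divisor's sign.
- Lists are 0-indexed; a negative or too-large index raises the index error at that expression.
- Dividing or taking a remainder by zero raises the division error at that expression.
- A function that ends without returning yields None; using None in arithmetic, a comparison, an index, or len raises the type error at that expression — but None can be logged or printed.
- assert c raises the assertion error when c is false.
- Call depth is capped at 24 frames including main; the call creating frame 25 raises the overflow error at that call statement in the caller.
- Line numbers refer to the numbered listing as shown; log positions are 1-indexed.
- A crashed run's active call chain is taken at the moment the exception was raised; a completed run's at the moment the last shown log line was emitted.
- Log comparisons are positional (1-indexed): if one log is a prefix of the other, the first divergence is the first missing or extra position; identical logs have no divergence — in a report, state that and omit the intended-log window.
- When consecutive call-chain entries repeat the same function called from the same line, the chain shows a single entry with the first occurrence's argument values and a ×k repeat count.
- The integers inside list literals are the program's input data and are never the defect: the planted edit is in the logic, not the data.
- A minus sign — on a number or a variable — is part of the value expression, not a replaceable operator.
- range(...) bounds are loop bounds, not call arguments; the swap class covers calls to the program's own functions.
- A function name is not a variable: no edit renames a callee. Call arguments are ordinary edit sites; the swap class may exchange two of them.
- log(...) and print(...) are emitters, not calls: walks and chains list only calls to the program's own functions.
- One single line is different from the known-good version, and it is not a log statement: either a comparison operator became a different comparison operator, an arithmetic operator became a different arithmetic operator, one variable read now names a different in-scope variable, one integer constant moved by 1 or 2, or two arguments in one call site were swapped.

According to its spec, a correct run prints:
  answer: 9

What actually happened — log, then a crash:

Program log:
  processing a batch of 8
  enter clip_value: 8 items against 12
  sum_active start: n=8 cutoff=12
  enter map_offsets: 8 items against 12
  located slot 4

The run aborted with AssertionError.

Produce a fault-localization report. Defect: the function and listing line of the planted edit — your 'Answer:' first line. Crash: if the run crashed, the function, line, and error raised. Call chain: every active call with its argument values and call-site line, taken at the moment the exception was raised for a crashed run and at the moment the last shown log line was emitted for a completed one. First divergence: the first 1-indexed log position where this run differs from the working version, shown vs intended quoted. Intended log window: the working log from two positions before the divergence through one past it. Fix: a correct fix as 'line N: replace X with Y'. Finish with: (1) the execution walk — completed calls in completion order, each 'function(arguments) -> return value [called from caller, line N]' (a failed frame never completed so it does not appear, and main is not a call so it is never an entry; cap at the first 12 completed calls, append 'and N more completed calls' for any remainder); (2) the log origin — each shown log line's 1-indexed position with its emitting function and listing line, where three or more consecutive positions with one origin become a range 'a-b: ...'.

Answer: the defect is in clip_value at line 23.
The tell: Only 5 log lines were emitted before the run died; the intended continuation was 'rank_cells called with 24, 4'.
Crash: clip_value, line 23, AssertionError.
Call chain: main -> clip_value([4, 5, 11, 10, 12, 8, 4, 4], 12) (called at line 30).
First divergence: position 6; the shown log stops at 5 lines while the working version next logs 'rank_cells called with 24, 4'.
Intended log window:
  4: enter map_offsets: 8 items against 12
  5: located slot 4
  6: rank_cells called with 24, 4
  7: checkpoint: 6
Execution walk:
  map_offsets([4, 5, 11, 10, 12, 8, 4, 4], 12) -> 4  [called from sum_active, line 9]
  sum_active([4, 5, 11, 10, 12, 8, 4, 4], 12) -> 24  [called from clip_value, line 22]
Log origins:
  1: logged in main at line 29
  2: logged in clip_value at line 21
  3: logged in sum_active at line 8
  4: logged in map_offsets at line 2
  5: logged in sum_active at line 10
A correct fix: line 23: replace `>=` with `<=`.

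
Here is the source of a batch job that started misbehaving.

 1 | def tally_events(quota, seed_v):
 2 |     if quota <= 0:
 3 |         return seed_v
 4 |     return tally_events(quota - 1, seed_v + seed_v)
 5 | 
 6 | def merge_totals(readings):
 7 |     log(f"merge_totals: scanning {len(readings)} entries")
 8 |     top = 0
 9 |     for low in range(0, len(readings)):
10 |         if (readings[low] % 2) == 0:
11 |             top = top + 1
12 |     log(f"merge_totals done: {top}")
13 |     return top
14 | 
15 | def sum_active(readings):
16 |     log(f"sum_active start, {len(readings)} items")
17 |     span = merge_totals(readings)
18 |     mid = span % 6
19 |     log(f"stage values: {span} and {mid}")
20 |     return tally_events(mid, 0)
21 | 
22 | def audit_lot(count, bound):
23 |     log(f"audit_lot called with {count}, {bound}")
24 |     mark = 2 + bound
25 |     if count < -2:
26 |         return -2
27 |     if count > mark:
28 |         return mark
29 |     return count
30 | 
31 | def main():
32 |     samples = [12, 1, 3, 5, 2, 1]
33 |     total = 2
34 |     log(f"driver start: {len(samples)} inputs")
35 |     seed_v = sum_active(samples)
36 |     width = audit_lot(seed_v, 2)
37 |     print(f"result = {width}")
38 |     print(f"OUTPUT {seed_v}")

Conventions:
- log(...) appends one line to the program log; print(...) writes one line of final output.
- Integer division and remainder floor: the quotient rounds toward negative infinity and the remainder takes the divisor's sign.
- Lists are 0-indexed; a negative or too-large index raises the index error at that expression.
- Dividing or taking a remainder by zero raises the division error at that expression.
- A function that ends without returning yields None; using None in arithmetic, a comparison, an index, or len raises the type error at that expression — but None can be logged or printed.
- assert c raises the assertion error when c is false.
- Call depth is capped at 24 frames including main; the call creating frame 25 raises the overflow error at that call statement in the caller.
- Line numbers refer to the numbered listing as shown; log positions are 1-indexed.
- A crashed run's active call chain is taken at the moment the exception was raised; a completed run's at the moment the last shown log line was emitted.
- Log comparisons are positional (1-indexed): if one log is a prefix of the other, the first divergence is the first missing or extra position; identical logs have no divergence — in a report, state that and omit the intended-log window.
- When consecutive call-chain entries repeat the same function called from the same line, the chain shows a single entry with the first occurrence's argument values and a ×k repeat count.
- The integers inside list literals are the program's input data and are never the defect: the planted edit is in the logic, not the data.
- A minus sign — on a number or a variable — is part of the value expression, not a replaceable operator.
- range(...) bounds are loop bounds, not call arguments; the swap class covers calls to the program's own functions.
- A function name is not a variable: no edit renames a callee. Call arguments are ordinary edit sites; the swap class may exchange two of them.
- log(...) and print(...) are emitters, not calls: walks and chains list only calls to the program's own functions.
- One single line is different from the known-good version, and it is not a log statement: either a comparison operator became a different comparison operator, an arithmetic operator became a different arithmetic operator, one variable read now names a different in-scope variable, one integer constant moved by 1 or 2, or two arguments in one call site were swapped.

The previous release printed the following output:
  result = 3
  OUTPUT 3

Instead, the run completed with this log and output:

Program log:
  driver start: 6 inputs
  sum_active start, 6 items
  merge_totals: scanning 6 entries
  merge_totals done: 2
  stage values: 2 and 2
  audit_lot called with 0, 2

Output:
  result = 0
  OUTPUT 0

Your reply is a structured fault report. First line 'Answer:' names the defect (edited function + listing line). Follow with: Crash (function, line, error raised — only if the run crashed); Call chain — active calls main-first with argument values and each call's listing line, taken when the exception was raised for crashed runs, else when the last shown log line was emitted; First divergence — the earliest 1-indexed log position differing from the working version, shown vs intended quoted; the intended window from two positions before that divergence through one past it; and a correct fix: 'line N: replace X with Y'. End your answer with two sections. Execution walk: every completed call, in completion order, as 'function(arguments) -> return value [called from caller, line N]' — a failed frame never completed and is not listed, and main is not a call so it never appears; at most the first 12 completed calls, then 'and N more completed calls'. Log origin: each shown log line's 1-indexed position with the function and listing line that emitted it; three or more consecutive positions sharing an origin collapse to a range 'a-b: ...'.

Answer: the defect is in tally_events at line 4.
Core observation: Log line 6 is where behavior first shows: 'audit_lot called with 0, 2' appears instead of 'audit_lot called with 3, 2'.
Call chain: main -> audit_lot(0, 2) (called at line 36).
First divergence: position 6 — the shown line 'audit_lot called with 0, 2' should read 'audit_lot called with 3, 2'.
Intended log window:
  4: merge_totals done: 2
  5: stage values: 2 and 2
  6: audit_lot called with 3, 2
Execution walk:
  merge_totals([12, 1, 3, 5, 2, 1]) -> 2  [called from sum_active, line 17]
  tally_events(0, 0) -> 0  [called from tally_events, line 4]
  tally_events(1, 0) -> 0  [called from tally_events, line 4]
  tally_events(2, 0) -> 0  [called from sum_active, line 20]
  sum_active([12, 1, 3, 5, 2, 1]) -> 0  [called from main, line 35]
  audit_lot(0, 2) -> 0  [called from main, line 36]
Log origins:
  1: logged in main at line 34
  2: logged in sum_active at line 16
  3: logged in merge_totals at line 7
  4: logged in merge_totals at line 12
  5: logged in sum_active at line 19
  6: logged in audit_lot at line 23
A correct fix: line 4: replace `seed_v + seed_v` with `seed_v + quota`.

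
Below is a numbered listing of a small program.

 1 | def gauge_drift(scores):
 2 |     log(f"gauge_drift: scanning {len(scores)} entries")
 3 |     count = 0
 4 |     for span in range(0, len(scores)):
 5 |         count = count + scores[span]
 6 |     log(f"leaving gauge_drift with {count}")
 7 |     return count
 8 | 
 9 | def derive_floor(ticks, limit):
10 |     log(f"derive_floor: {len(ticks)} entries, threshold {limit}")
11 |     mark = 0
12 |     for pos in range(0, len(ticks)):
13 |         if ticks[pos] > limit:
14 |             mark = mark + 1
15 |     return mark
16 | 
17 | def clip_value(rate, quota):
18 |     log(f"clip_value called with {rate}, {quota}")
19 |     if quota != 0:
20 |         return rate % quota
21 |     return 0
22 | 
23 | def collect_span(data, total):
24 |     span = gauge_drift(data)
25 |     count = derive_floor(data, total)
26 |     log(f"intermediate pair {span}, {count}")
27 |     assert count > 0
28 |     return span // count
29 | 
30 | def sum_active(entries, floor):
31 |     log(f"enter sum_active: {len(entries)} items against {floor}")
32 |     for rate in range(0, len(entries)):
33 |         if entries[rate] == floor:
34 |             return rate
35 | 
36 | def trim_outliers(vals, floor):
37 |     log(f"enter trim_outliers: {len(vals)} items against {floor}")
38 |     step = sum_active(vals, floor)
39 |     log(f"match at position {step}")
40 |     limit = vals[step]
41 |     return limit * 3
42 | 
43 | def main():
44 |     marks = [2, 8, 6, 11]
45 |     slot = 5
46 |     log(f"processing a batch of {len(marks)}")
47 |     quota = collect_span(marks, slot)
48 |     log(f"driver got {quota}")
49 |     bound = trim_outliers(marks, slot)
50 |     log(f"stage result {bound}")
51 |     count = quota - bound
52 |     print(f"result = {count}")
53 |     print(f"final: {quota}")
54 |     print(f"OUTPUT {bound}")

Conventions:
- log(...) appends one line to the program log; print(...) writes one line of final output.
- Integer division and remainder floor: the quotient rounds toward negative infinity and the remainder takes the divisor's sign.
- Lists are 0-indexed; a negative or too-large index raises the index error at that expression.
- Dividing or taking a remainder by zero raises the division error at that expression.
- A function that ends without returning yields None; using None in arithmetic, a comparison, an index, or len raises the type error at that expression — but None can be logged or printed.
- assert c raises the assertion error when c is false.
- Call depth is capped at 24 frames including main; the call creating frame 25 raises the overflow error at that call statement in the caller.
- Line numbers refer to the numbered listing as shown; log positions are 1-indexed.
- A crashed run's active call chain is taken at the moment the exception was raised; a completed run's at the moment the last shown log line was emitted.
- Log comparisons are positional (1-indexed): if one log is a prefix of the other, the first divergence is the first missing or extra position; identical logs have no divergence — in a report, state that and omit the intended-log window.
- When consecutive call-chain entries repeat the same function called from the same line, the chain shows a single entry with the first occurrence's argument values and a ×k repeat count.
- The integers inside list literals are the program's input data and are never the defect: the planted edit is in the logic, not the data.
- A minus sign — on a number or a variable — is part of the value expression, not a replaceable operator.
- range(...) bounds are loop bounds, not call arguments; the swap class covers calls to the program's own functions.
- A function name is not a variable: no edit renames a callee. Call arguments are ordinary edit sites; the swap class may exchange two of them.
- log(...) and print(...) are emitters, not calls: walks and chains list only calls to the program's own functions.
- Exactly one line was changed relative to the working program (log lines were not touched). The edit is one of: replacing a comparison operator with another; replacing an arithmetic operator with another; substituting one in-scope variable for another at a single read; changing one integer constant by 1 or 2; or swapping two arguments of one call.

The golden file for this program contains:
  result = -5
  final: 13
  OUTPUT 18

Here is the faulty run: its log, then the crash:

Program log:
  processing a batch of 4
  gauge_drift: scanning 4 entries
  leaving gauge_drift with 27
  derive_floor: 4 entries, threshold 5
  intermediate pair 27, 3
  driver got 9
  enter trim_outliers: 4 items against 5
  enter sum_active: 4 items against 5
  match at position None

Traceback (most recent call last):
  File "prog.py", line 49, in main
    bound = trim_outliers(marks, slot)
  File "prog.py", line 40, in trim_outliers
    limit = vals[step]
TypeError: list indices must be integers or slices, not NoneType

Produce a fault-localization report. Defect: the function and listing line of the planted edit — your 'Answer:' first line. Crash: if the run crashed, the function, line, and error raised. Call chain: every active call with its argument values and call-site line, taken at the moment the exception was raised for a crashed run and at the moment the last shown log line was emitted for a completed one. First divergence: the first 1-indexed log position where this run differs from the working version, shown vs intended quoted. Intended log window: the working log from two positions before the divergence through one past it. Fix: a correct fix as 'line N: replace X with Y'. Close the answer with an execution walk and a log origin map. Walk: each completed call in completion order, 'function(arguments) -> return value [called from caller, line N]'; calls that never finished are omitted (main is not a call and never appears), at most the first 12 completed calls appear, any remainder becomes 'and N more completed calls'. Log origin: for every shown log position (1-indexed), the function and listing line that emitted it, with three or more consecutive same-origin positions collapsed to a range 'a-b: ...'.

Answer: the defect is in main at line 45.
The tell: Everything matches until log position 4, which reads 'derive_floor: 4 entries, threshold 5' in place of 'derive_floor: 4 entries, threshold 6'.
Crash: trim_outliers, line 40, TypeError.
Call chain: main -> trim_outliers([2, 8, 6, 11], 5) (called at line 49).
First divergence: position 4; shown 'derive_floor: 4 entries, threshold 5' vs intended 'derive_floor: 4 entries, threshold 6'.
Intended log window:
  2: gauge_drift: scanning 4 entries
  3: leaving gauge_drift with 27
  4: derive_floor: 4 entries, threshold 6
  5: intermediate pair 27, 2
Execution walk:
  gauge_drift([2, 8, 6, 11]) -> 27  [called from collect_span, line 24]
  derive_floor([2, 8, 6, 11], 5) -> 3  [called from collect_span, line 25]
  collect_span([2, 8, 6, 11], 5) -> 9  [called from main, line 47]
  sum_active([2, 8, 6, 11], 5) -> None  [called from trim_outliers, line 38]
Origin of each log line:
  1: emitted by main (line 46)
  2: emitted by gauge_drift (line 2)
  3: emitted by gauge_drift (line 6)
  4: emitted by derive_floor (line 10)
  5: emitted by collect_span (line 26)
  6: emitted by main (line 48)
  7: emitted by trim_outliers (line 37)
  8: emitted by sum_active (line 31)
  9: emitted by trim_outliers (line 39)
A correct fix: line 45: replace `5` with `6`.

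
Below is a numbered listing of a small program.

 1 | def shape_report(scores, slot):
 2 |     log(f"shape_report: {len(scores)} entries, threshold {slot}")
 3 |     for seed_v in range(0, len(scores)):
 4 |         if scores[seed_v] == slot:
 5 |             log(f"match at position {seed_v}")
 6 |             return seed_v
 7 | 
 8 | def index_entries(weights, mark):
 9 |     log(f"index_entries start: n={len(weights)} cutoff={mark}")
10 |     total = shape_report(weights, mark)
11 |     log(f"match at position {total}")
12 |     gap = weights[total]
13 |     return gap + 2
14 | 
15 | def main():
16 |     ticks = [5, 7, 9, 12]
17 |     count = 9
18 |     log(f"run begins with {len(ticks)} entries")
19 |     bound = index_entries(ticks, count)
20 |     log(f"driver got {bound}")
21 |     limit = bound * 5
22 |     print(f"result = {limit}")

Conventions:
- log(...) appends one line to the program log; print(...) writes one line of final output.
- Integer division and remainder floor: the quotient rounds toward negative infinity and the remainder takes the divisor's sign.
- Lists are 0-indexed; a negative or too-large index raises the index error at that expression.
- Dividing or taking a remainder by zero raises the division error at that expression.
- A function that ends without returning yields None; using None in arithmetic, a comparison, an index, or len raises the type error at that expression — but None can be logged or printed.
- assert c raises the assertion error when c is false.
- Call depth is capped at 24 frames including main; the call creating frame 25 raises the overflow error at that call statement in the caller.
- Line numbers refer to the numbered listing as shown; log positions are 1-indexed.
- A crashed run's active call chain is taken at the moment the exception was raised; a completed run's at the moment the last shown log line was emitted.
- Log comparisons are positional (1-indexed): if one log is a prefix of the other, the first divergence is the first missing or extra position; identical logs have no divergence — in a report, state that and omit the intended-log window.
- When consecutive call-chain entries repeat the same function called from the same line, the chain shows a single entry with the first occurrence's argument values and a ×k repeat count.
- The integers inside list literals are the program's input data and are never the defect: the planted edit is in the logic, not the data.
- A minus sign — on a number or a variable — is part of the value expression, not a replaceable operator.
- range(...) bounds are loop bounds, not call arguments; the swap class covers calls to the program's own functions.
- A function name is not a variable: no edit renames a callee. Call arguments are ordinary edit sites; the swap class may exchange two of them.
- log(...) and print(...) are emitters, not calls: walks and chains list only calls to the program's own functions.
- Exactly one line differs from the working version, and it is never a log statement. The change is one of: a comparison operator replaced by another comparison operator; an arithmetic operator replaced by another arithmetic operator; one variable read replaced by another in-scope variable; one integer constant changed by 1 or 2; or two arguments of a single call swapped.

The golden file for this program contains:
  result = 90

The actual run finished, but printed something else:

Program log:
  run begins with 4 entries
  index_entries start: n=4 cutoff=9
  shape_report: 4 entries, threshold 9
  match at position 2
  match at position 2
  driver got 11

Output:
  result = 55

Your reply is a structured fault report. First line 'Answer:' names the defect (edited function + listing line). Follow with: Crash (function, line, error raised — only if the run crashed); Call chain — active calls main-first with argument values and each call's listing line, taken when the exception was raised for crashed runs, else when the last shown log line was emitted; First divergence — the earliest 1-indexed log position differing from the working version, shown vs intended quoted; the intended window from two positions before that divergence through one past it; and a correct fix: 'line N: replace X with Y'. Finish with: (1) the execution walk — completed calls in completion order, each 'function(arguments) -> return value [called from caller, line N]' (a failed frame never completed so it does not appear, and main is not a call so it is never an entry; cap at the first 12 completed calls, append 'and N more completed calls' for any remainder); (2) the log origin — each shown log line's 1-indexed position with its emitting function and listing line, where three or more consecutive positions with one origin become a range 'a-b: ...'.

Answer: the defect is in index_entries at line 13.
Key fact: The log first diverges at position 6: the faulty run prints 'driver got 11' where the working version prints 'driver got 18'.
Call chain: main.
First divergence: position 6 — the shown line 'driver got 11' should read 'driver got 18'.
Intended log window:
  4: match at position 2
  5: match at position 2
  6: driver got 18
Execution walk:
  shape_report([5, 7, 9, 12], 9) -> 2  [called from index_entries, line 10]
  index_entries([5, 7, 9, 12], 9) -> 11  [called from main, line 19]
Log origins:
  1: emitted by main (line 18)
  2: emitted by index_entries (line 9)
  3: emitted by shape_report (line 2)
  4: emitted by shape_report (line 5)
  5: emitted by index_entries (line 11)
  6: emitted by main (line 20)
A correct fix: line 13: replace `+` with `*`.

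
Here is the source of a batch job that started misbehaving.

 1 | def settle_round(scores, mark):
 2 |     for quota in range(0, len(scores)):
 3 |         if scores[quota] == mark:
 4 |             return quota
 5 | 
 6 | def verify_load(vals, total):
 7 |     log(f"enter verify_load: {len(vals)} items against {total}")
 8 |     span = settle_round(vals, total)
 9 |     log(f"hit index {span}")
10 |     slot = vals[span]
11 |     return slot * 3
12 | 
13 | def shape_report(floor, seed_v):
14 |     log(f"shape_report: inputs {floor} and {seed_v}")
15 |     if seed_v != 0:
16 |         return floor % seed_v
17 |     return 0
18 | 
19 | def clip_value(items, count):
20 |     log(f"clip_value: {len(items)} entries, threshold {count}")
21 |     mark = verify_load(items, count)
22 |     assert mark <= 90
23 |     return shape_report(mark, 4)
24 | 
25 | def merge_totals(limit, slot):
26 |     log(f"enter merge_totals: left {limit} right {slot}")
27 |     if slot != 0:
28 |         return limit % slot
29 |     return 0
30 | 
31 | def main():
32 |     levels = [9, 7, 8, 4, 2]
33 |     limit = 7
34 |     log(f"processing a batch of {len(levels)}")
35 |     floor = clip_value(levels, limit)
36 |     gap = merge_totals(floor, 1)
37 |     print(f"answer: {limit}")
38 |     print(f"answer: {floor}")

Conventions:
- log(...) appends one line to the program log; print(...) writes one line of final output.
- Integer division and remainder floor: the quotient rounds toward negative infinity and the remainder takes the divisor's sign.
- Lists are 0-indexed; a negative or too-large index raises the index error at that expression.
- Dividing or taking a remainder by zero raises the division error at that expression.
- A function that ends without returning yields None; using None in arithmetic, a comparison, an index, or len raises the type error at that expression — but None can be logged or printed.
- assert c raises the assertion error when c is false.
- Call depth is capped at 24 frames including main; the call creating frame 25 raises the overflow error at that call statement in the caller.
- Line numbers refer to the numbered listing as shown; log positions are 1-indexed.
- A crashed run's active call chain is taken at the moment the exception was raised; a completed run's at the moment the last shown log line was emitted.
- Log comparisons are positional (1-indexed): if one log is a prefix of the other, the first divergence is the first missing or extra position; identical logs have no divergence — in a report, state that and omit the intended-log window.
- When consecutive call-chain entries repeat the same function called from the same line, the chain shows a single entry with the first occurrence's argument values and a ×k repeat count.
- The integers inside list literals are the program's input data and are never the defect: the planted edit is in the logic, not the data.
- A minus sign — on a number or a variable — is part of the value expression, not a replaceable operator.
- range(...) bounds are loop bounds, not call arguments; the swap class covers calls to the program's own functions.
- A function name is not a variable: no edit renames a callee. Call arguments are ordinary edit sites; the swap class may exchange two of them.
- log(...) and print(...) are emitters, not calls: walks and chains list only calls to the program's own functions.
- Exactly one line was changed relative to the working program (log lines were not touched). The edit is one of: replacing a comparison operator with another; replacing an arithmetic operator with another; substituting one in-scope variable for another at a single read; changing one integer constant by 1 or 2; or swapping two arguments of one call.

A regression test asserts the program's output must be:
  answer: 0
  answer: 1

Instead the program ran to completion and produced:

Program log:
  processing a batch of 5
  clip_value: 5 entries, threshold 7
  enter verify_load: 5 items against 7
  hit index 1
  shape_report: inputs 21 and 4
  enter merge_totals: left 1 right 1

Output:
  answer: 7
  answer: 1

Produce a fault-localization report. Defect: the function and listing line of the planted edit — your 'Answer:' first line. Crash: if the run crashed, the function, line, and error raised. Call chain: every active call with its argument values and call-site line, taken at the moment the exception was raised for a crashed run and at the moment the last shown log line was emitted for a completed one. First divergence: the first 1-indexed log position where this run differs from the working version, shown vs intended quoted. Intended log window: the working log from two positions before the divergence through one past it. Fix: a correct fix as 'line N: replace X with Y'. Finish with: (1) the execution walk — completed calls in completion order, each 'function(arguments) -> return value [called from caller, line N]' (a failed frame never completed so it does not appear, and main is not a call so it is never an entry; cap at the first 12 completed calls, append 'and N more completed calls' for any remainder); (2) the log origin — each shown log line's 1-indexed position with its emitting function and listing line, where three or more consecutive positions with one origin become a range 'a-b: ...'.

Answer: the defect is in main at line 37.
Key fact: The logs agree in full; only the final output differs.
Call chain: main -> merge_totals(1, 1) (called at line 36).
First divergence: none (the log streams are identical).
Execution walk:
  settle_round([9, 7, 8, 4, 2], 7) -> 1  [called from verify_load, line 8]
  verify_load([9, 7, 8, 4, 2], 7) -> 21  [called from clip_value, line 21]
  shape_report(21, 4) -> 1  [called from clip_value, line 23]
  clip_value([9, 7, 8, 4, 2], 7) -> 1  [called from main, line 35]
  merge_totals(1, 1) -> 0  [called from main, line 36]
Log origin:
  1: logged in main at line 34
  2: logged in clip_value at line 20
  3: logged in verify_load at line 7
  4: logged in verify_load at line 9
  5: logged in shape_report at line 14
  6: logged in merge_totals at line 26
A correct fix: line 37: replace `limit` with `gap`.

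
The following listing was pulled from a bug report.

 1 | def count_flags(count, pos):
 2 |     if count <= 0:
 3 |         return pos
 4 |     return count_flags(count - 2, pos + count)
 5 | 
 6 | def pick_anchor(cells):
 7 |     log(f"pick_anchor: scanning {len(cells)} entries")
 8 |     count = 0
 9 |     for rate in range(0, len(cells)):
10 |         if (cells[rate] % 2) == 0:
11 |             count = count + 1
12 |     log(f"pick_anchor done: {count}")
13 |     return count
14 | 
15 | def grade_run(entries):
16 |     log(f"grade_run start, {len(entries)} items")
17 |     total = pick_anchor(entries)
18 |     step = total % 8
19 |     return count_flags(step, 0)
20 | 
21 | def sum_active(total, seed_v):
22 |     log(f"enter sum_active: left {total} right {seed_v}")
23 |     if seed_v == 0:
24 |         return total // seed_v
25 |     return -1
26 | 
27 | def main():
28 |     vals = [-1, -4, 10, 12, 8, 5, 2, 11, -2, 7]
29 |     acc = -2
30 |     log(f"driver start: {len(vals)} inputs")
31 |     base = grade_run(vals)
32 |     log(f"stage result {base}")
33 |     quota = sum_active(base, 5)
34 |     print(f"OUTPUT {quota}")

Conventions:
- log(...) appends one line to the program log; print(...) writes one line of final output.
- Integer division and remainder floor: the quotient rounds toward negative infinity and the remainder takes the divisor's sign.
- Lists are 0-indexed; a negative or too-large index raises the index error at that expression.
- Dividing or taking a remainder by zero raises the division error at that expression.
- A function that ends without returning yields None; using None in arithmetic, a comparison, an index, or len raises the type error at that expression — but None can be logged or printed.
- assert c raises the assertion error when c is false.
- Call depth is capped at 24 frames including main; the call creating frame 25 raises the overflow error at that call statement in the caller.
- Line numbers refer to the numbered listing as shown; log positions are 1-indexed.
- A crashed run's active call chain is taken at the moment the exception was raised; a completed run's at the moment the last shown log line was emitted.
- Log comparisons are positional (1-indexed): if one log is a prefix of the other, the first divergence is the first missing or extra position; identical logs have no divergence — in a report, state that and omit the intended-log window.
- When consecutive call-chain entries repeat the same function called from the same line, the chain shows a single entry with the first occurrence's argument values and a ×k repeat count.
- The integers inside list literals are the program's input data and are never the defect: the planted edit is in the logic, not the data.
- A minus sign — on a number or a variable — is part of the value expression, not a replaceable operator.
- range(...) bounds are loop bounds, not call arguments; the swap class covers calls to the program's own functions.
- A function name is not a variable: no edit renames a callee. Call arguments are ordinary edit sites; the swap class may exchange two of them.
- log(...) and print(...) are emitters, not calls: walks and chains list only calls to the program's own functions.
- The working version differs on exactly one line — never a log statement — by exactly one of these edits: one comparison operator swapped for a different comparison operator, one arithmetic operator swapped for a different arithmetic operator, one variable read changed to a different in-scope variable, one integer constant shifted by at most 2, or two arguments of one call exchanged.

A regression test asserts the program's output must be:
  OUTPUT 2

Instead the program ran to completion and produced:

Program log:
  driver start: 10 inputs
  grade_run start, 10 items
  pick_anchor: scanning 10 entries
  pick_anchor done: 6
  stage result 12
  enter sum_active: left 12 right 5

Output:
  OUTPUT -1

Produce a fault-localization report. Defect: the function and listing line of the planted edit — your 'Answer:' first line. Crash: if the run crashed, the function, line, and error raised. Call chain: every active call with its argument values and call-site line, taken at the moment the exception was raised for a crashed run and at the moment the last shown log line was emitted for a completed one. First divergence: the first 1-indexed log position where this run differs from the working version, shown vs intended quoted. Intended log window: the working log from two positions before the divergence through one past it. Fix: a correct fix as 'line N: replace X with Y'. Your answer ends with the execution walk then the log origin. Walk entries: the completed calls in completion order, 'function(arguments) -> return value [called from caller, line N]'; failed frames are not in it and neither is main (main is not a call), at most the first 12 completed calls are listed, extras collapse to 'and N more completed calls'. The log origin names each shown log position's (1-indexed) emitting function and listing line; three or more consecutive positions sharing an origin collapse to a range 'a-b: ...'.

Answer: the defect is in sum_active at line 23.
Core observation: Nothing in the log betrays the bug — only the output does.
Call chain: main -> sum_active(12, 5) (called at line 33).
First divergence: none; the two logs match at every position.
Execution walk:
  pick_anchor([-1, -4, 10, 12, 8, 5, 2, 11, -2, 7]) -> 6  [called from grade_run, line 17]
  count_flags(0, 12) -> 12  [called from count_flags, line 4]
  count_flags(2, 10) -> 12  [called from count_flags, line 4]
  count_flags(4, 6) -> 12  [called from count_flags, line 4]
  count_flags(6, 0) -> 12  [called from grade_run, line 19]
  grade_run([-1, -4, 10, 12, 8, 5, 2, 11, -2, 7]) -> 12  [called from main, line 31]
  sum_active(12, 5) -> -1  [called from main, line 33]
Log line origins:
  1: emitted by main (line 30)
  2: emitted by grade_run (line 16)
  3: emitted by pick_anchor (line 7)
  4: emitted by pick_anchor (line 12)
  5: emitted by main (line 32)
  6: emitted by sum_active (line 22)
A correct fix: line 23: replace `==` with `!=`.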